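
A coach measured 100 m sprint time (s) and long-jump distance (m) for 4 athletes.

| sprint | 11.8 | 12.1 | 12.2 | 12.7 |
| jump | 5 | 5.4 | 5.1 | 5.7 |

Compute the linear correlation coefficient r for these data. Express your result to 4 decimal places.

0.8733

n = 4, Σx = 48.8, Σy = 21.2, Σx² = 595.78, Σy² = 112.66, Σxy = 258.95
nΣxy − ΣxΣy = 1035.8 − 1034.56 = 1.24
nΣx² − (Σx)² = 2383.12 − 2381.44 = 1.68; nΣy² − (Σy)² = 450.64 − 449.44 = 1.2
r = 1.24 / √(1.68 × 1.2) = 1.24 / 1.4199 ≈ 0.8733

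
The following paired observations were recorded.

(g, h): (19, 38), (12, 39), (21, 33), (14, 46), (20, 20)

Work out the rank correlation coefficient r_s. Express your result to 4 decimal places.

Rank g: 3, 1, 5, 2, 4
Rank h: 3, 4, 2, 5, 1
d = rank(g) − rank(h): 0, -3, 3, -3, 3; Σd² = 36
ρ = 1 − 6Σd² / [n(n²−1)] = 1 − 6×36 / (5×24) = 1 − 216/120 ≈ -0.8000

-0.8000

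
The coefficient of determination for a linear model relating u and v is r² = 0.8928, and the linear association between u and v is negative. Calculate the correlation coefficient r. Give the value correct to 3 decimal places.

|r| = √0.8928 = 0.945
The association is negative, so r = −0.945.

-0.945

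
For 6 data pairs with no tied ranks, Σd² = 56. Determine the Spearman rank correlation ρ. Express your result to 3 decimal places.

-0.600

ρ = 1 − 6Σd² / [n(n²−1)] = 1 − 6×56 / (6×35)
  = 1 − 336/210 = 1 − 1.6000 ≈ -0.600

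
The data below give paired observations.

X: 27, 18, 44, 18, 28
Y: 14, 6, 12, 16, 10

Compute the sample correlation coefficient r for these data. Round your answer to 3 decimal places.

0.098

n = 5, ΣX = 135, ΣY = 58, ΣX² = 4097, ΣY² = 732, ΣXY = 1582
nΣXY − ΣXΣY = 7910 − 7830 = 80
nΣX² − (ΣX)² = 20485 − 18225 = 2260; nΣY² − (ΣY)² = 3660 − 3364 = 296
r = 80 / √(2260 × 296) = 80 / 817.8997 ≈ 0.098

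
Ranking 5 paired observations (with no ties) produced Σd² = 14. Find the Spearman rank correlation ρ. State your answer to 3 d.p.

ρ = 1 − 6Σd² / [n(n²−1)] = 1 − 6×14 / (5×24)
  = 1 − 84/120 = 1 − 0.7000 ≈ 0.300

0.300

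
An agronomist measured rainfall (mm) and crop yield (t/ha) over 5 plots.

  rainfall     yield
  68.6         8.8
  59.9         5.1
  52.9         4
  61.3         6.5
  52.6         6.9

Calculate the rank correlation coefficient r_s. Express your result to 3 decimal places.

0.400

Rank rainfall: 5, 3, 2, 4, 1
Rank yield: 5, 2, 1, 3, 4
d = rank(rainfall) − rank(yield): 0, 1, 1, 1, -3; Σd² = 12
ρ = 1 − 6Σd² / [n(n²−1)] = 1 − 6×12 / (5×24) = 1 − 72/120 ≈ 0.400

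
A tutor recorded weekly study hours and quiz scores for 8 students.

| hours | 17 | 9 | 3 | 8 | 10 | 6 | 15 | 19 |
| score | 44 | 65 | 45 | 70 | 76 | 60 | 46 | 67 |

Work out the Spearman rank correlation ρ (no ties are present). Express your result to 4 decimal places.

0.0476

Rank hours: 7, 4, 1, 3, 5, 2, 6, 8
Rank score: 1, 5, 2, 7, 8, 4, 3, 6
d = rank(hours) − rank(score): 6, -1, -1, -4, -3, -2, 3, 2; Σd² = 80
ρ = 1 − 6Σd² / [n(n²−1)] = 1 − 6×80 / (8×63) = 1 − 480/504 ≈ 0.0476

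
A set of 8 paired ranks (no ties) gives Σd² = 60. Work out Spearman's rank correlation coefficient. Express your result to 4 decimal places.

0.2857

ρ = 1 − 6Σd² / [n(n²−1)] = 1 − 6×60 / (8×63)
  = 1 − 360/504 = 1 − 0.71429 ≈ 0.2857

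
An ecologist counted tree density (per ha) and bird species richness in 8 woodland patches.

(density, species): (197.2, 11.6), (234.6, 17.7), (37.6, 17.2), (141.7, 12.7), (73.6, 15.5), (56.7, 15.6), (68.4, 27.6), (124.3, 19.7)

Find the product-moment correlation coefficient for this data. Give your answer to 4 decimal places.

-0.3333

n = 8, Σx = 934.1, Σy = 137.6, Σx² = 144178.55, Σy² = 2538.44, Σxy = 15248.12
nΣxy − ΣxΣy = 121984.96 − 128532.16 = -6547.2
nΣx² − (Σx)² = 1153428.4 − 872542.81 = 280885.59; nΣy² − (Σy)² = 20307.52 − 18933.76 = 1373.76
r = -6547.2 / √(280885.59 × 1373.76) = -6547.2 / 19643.5584 ≈ -0.3333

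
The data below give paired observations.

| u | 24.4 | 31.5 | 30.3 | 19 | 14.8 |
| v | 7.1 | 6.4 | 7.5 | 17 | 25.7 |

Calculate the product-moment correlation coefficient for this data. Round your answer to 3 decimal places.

n = 5, Σu = 120, Σv = 63.7, Σu² = 3085.74, Σv² = 1097.11, Σuv = 1305.45
nΣuv − ΣuΣv = 6527.25 − 7644 = -1116.75
nΣu² − (Σu)² = 15428.7 − 14400 = 1028.7; nΣv² − (Σv)² = 5485.55 − 4057.69 = 1427.86
r = -1116.75 / √(1028.7 × 1427.86) = -1116.75 / 1211.9569 ≈ -0.921

-0.921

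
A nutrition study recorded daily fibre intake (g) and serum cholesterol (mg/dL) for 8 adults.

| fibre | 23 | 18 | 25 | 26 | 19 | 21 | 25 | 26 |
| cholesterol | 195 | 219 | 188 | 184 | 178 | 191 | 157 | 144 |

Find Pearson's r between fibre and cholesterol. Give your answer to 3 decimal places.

n = 8, Σx = 183, Σy = 1456, Σx² = 4257, Σy² = 268736, Σxy = 32973
nΣxy − ΣxΣy = 263784 − 266448 = -2664
nΣx² − (Σx)² = 34056 − 33489 = 567; nΣy² − (Σy)² = 2149888 − 2119936 = 29952
r = -2664 / √(567 × 29952) = -2664 / 4121.0174 ≈ -0.646

-0.646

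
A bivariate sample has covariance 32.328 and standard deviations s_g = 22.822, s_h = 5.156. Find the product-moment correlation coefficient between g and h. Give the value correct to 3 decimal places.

r = Cov(g,h) / (s_g · s_h) = 32.328 / (22.822 × 5.156)
  = 32.328 / 117.6702 ≈ 0.275

0.275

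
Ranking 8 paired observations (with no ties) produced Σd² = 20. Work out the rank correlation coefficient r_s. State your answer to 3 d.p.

ρ = 1 − 6Σd² / [n(n²−1)] = 1 − 6×20 / (8×63)
  = 1 − 120/504 = 1 − 0.2381 ≈ 0.762

0.762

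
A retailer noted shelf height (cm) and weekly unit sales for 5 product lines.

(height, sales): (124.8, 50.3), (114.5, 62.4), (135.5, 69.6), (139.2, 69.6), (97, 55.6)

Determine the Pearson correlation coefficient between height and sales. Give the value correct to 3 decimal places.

n = 5, Σx = 611, Σy = 307.5, Σx² = 75831.18, Σy² = 19203.53, Σxy = 37934.56
nΣxy − ΣxΣy = 189672.8 − 187882.5 = 1790.3
nΣx² − (Σx)² = 379155.9 − 373321 = 5834.9; nΣy² − (Σy)² = 96017.65 − 94556.25 = 1461.4
r = 1790.3 / √(5834.9 × 1461.4) = 1790.3 / 2920.1238 ≈ 0.613

0.613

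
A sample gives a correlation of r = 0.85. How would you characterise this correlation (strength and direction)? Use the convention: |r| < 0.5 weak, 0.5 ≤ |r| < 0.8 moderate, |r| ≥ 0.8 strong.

r = 0.85 > 0 so the relationship is positive.
|r| = 0.85, which falls in the strong range.

strong positive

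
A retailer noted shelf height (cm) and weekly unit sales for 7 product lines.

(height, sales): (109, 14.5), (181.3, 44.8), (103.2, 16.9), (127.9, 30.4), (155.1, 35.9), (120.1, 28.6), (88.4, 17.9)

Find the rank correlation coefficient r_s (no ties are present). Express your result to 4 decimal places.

0.8571

Rank height: 3, 7, 2, 5, 6, 4, 1
Rank sales: 1, 7, 2, 5, 6, 4, 3
d = rank(height) − rank(sales): 2, 0, 0, 0, 0, 0, -2; Σd² = 8
ρ = 1 − 6Σd² / [n(n²−1)] = 1 − 6×8 / (7×48) = 1 − 48/336 ≈ 0.8571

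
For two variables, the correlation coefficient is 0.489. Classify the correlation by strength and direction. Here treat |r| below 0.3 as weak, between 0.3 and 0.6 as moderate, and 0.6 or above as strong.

r = 0.489 > 0 so the relationship is positive.
|r| = 0.489, which falls in the moderate range.

moderate positive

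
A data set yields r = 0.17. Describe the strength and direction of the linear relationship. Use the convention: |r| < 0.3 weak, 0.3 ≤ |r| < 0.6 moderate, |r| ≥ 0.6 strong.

weak positive

r = 0.17 > 0 so the relationship is positive.
|r| = 0.17, which falls in the weak range.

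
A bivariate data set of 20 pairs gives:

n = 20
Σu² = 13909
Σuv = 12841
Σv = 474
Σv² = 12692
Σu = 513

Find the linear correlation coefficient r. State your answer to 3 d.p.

0.653

r = (nΣuv − ΣuΣv) / √[(nΣu² − (Σu)²)(nΣv² − (Σv)²)]
Numerator: 20×12841 − 513×474 = 13658
Denominator: √[(278180 − 263169)(253840 − 224676)] = √[15011 × 29164] = 20923.2121
r = 13658 / 20923.2121 ≈ 0.653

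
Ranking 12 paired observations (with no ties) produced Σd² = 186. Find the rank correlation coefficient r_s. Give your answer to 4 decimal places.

0.3497

ρ = 1 − 6Σd² / [n(n²−1)] = 1 − 6×186 / (12×143)
  = 1 − 1116/1716 = 1 − 0.65035 ≈ 0.3497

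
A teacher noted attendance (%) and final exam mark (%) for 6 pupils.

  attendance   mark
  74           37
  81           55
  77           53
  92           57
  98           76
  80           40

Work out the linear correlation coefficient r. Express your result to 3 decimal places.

0.862

n = 6, Σx = 502, Σy = 318, Σx² = 42434, Σy² = 17828, Σxy = 27166
nΣxy − ΣxΣy = 162996 − 159636 = 3360
nΣx² − (Σx)² = 254604 − 252004 = 2600; nΣy² − (Σy)² = 106968 − 101124 = 5844
r = 3360 / √(2600 × 5844) = 3360 / 3897.9995 ≈ 0.862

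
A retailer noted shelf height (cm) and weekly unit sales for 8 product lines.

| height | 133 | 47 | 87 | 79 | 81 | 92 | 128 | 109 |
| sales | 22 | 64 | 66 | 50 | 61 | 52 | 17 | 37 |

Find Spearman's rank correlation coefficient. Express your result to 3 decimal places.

-0.738

Rank height: 8, 1, 4, 2, 3, 5, 7, 6
Rank sales: 2, 7, 8, 4, 6, 5, 1, 3
d = rank(height) − rank(sales): 6, -6, -4, -2, -3, 0, 6, 3; Σd² = 146
ρ = 1 − 6Σd² / [n(n²−1)] = 1 − 6×146 / (8×63) = 1 − 876/504 ≈ -0.738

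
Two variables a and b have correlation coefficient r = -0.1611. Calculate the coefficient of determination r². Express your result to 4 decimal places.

r² = (-0.1611)² = 0.0260

0.0260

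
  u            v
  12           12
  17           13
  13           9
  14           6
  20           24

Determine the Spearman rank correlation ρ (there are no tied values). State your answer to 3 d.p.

0.600

Rank u: 1, 4, 2, 3, 5
Rank v: 3, 4, 2, 1, 5
d = rank(u) − rank(v): -2, 0, 0, 2, 0; Σd² = 8
ρ = 1 − 6Σd² / [n(n²−1)] = 1 − 6×8 / (5×24) = 1 − 48/120 ≈ 0.600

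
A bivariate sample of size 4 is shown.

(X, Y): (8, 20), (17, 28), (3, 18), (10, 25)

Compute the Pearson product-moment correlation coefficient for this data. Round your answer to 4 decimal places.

n = 4, ΣX = 38, ΣY = 91, ΣX² = 462, ΣY² = 2133, ΣXY = 940
nΣXY − ΣXΣY = 3760 − 3458 = 302
nΣX² − (ΣX)² = 1848 − 1444 = 404; nΣY² − (ΣY)² = 8532 − 8281 = 251
r = 302 / √(404 × 251) = 302 / 318.4399 ≈ 0.9484

0.9484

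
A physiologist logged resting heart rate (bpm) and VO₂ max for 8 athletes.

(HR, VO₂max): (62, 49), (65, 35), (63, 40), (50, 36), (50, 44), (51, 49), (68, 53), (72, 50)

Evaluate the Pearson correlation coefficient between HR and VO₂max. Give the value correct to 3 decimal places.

0.317

n = 8, Σx = 481, Σy = 356, Σx² = 29447, Σy² = 16168, Σxy = 21536
nΣxy − ΣxΣy = 172288 − 171236 = 1052
nΣx² − (Σx)² = 235576 − 231361 = 4215; nΣy² − (Σy)² = 129344 − 126736 = 2608
r = 1052 / √(4215 × 2608) = 1052 / 3315.5271 ≈ 0.317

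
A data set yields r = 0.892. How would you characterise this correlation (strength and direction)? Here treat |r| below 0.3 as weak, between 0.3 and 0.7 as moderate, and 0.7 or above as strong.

r = 0.892 > 0 so the relationship is positive.
|r| = 0.892, which falls in the strong range.

strong positive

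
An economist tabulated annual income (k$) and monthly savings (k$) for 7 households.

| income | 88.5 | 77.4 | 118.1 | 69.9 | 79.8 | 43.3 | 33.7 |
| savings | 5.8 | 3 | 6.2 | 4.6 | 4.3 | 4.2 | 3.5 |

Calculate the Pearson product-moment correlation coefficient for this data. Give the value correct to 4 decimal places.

0.7010

n = 7, Σx = 510.7, Σy = 31.6, Σx² = 42035.25, Σy² = 150.62, Σxy = 2442.21
nΣxy − ΣxΣy = 17095.47 − 16138.12 = 957.35
nΣx² − (Σx)² = 294246.75 − 260814.49 = 33432.26; nΣy² − (Σy)² = 1054.34 − 998.56 = 55.78
r = 957.35 / √(33432.26 × 55.78) = 957.35 / 1365.5956 ≈ 0.7010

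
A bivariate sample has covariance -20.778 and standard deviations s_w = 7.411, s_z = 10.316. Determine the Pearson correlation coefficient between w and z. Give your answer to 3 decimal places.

r = Cov(w,z) / (s_w · s_z) = -20.778 / (7.411 × 10.316)
  = -20.778 / 76.4519 ≈ -0.272

-0.272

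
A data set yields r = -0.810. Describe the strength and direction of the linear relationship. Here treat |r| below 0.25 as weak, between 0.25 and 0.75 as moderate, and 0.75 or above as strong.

strong negative

r = -0.810 < 0 so the relationship is negative.
|r| = 0.810, which falls in the strong range.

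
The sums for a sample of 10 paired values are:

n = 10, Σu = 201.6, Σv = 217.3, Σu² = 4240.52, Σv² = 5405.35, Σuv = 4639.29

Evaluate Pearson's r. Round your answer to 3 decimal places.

0.745

r = (nΣuv − ΣuΣv) / √[(nΣu² − (Σu)²)(nΣv² − (Σv)²)]
Numerator: 10×4639.29 − 201.6×217.3 = 2585.22
Denominator: √[(42405.2 − 40642.56)(54053.5 − 47219.29)] = √[1762.64 × 6834.21] = 3470.7711
r = 2585.22 / 3470.7711 ≈ 0.745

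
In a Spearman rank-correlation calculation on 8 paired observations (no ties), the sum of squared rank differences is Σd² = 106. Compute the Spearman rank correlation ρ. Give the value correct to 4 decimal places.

ρ = 1 − 6Σd² / [n(n²−1)] = 1 − 6×106 / (8×63)
  = 1 − 636/504 = 1 − 1.26190 ≈ -0.2619

-0.2619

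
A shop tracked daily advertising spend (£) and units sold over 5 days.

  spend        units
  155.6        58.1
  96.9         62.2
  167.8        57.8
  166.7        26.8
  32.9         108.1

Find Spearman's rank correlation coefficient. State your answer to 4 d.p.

-0.9000

Rank spend: 3, 2, 5, 4, 1
Rank units: 3, 4, 2, 1, 5
d = rank(spend) − rank(units): 0, -2, 3, 3, -4; Σd² = 38
ρ = 1 − 6Σd² / [n(n²−1)] = 1 − 6×38 / (5×24) = 1 − 228/120 ≈ -0.9000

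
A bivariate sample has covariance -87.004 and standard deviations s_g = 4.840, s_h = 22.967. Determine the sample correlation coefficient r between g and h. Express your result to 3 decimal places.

-0.783

r = Cov(g,h) / (s_g · s_h) = -87.004 / (4.840 × 22.967)
  = -87.004 / 111.1603 ≈ -0.783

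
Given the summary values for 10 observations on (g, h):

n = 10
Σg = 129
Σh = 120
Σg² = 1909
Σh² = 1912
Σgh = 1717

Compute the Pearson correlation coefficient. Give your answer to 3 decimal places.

0.497

r = (nΣgh − ΣgΣh) / √[(nΣg² − (Σg)²)(nΣh² − (Σh)²)]
Numerator: 10×1717 − 129×120 = 1690
Denominator: √[(19090 − 16641)(19120 − 14400)] = √[2449 × 4720] = 3399.8941
r = 1690 / 3399.8941 ≈ 0.497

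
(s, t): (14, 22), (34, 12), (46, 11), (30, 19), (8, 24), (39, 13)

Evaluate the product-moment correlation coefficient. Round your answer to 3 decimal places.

n = 6, Σs = 171, Σt = 101, Σs² = 5953, Σt² = 1855, Σst = 2491
nΣst − ΣsΣt = 14946 − 17271 = -2325
nΣs² − (Σs)² = 35718 − 29241 = 6477; nΣt² − (Σt)² = 11130 − 10201 = 929
r = -2325 / √(6477 × 929) = -2325 / 2452.9845 ≈ -0.948

-0.948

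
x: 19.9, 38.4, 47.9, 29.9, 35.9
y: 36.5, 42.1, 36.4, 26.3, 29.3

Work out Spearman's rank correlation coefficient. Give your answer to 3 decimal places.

Rank x: 1, 4, 5, 2, 3
Rank y: 4, 5, 3, 1, 2
d = rank(x) − rank(y): -3, -1, 2, 1, 1; Σd² = 16
ρ = 1 − 6Σd² / [n(n²−1)] = 1 − 6×16 / (5×24) = 1 − 96/120 ≈ 0.200

0.200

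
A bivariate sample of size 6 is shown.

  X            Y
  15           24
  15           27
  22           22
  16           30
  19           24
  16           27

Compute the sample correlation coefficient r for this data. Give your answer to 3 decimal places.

n = 6, ΣX = 103, ΣY = 154, ΣX² = 1807, ΣY² = 3994, ΣXY = 2617
nΣXY − ΣXΣY = 15702 − 15862 = -160
nΣX² − (ΣX)² = 10842 − 10609 = 233; nΣY² − (ΣY)² = 23964 − 23716 = 248
r = -160 / √(233 × 248) = -160 / 240.3830 ≈ -0.666

-0.666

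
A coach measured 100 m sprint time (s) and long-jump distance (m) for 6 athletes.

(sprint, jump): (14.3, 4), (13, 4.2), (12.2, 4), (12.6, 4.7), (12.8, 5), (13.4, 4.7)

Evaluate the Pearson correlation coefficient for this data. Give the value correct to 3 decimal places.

-0.213

n = 6, Σx = 78.3, Σy = 26.6, Σx² = 1024.49, Σy² = 118.82, Σxy = 346.8
nΣxy − ΣxΣy = 2080.8 − 2082.78 = -1.98
nΣx² − (Σx)² = 6146.94 − 6130.89 = 16.05; nΣy² − (Σy)² = 712.92 − 707.56 = 5.36
r = -1.98 / √(16.05 × 5.36) = -1.98 / 9.2751 ≈ -0.213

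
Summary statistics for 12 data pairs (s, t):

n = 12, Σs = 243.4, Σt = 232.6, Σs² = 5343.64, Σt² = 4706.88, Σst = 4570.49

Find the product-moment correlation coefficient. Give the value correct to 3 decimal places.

r = (nΣst − ΣsΣt) / √[(nΣs² − (Σs)²)(nΣt² − (Σt)²)]
Numerator: 12×4570.49 − 243.4×232.6 = -1768.96
Denominator: √[(64123.68 − 59243.56)(56482.56 − 54102.76)] = √[4880.12 × 2379.8] = 3407.8893
r = -1768.96 / 3407.8893 ≈ -0.519

-0.519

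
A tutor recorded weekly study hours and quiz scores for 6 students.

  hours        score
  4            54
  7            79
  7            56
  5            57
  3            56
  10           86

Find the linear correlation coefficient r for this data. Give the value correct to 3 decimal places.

n = 6, Σx = 36, Σy = 388, Σx² = 248, Σy² = 26074, Σxy = 2474
nΣxy − ΣxΣy = 14844 − 13968 = 876
nΣx² − (Σx)² = 1488 − 1296 = 192; nΣy² − (Σy)² = 156444 − 150544 = 5900
r = 876 / √(192 × 5900) = 876 / 1064.3308 ≈ 0.823

0.823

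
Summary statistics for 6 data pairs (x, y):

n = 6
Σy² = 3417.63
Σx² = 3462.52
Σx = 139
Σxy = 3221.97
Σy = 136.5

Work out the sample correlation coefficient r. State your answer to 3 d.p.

r = (nΣxy − ΣxΣy) / √[(nΣx² − (Σx)²)(nΣy² − (Σy)²)]
Numerator: 6×3221.97 − 139×136.5 = 358.32
Denominator: √[(20775.12 − 19321)(20505.78 − 18632.25)] = √[1454.12 × 1873.53] = 1650.5567
r = 358.32 / 1650.5567 ≈ 0.217

0.217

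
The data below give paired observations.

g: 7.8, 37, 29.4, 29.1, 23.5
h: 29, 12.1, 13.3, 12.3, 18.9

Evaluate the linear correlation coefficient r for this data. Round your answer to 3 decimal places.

n = 5, Σg = 126.8, Σh = 85.6, Σg² = 3693.26, Σh² = 1672.8, Σgh = 1867
nΣgh − ΣgΣh = 9335 − 10854.08 = -1519.08
nΣg² − (Σg)² = 18466.3 − 16078.24 = 2388.06; nΣh² − (Σh)² = 8364 − 7327.36 = 1036.64
r = -1519.08 / √(2388.06 × 1036.64) = -1519.08 / 1573.3908 ≈ -0.965

-0.965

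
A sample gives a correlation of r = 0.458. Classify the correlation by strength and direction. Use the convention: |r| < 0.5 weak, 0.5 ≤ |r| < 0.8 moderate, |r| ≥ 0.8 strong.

weak positive

r = 0.458 > 0 so the relationship is positive.
|r| = 0.458, which falls in the weak range.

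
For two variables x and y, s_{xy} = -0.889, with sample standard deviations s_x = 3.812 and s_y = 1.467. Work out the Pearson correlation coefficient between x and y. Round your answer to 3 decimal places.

-0.159

r = Cov(x,y) / (s_x · s_y) = -0.889 / (3.812 × 1.467)
  = -0.889 / 5.5922 ≈ -0.159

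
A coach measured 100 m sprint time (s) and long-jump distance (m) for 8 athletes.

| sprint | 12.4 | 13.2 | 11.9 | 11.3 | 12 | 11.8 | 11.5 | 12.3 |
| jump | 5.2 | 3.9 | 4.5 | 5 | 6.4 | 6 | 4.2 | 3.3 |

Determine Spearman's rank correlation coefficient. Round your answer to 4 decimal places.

Rank sprint: 7, 8, 4, 1, 5, 3, 2, 6
Rank jump: 6, 2, 4, 5, 8, 7, 3, 1
d = rank(sprint) − rank(jump): 1, 6, 0, -4, -3, -4, -1, 5; Σd² = 104
ρ = 1 − 6Σd² / [n(n²−1)] = 1 − 6×104 / (8×63) = 1 − 624/504 ≈ -0.2381

-0.2381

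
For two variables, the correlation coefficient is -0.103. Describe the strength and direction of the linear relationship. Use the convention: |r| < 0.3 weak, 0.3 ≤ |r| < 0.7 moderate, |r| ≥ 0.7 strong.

weak negative

r = -0.103 < 0 so the relationship is negative.
|r| = 0.103, which falls in the weak range.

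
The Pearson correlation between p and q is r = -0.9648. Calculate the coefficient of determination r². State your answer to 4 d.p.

r² = (-0.9648)² = 0.9308

0.9308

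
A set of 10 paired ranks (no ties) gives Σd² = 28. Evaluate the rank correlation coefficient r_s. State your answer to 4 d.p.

ρ = 1 − 6Σd² / [n(n²−1)] = 1 − 6×28 / (10×99)
  = 1 − 168/990 = 1 − 0.16970 ≈ 0.8303

0.8303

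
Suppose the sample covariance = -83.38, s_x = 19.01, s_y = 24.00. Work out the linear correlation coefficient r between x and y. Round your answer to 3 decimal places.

r = Cov(x,y) / (s_x · s_y) = -83.38 / (19.01 × 24.00)
  = -83.38 / 456.2400 ≈ -0.183

-0.183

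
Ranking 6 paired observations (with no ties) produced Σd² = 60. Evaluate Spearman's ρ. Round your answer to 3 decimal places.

-0.714

ρ = 1 − 6Σd² / [n(n²−1)] = 1 − 6×60 / (6×35)
  = 1 − 360/210 = 1 − 1.7143 ≈ -0.714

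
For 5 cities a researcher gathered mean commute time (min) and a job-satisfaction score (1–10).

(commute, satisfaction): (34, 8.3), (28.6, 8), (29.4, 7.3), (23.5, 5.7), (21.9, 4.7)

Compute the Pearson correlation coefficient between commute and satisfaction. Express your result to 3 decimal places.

0.938

n = 5, Σx = 137.4, Σy = 34, Σx² = 3870.18, Σy² = 240.76, Σxy = 962.5
nΣxy − ΣxΣy = 4812.5 − 4671.6 = 140.9
nΣx² − (Σx)² = 19350.9 − 18878.76 = 472.14; nΣy² − (Σy)² = 1203.8 − 1156 = 47.8
r = 140.9 / √(472.14 × 47.8) = 140.9 / 150.2275 ≈ 0.938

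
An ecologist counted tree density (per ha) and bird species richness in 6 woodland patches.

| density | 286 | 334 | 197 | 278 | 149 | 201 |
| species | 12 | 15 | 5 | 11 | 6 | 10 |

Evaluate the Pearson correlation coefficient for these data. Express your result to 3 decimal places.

0.904

n = 6, Σx = 1445, Σy = 59, Σx² = 372047, Σy² = 651, Σxy = 15389
nΣxy − ΣxΣy = 92334 − 85255 = 7079
nΣx² − (Σx)² = 2232282 − 2088025 = 144257; nΣy² − (Σy)² = 3906 − 3481 = 425
r = 7079 / √(144257 × 425) = 7079 / 7830.0208 ≈ 0.904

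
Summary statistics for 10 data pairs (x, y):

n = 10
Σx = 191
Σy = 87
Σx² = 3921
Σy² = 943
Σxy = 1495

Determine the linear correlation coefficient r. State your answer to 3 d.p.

r = (nΣxy − ΣxΣy) / √[(nΣx² − (Σx)²)(nΣy² − (Σy)²)]
Numerator: 10×1495 − 191×87 = -1667
Denominator: √[(39210 − 36481)(9430 − 7569)] = √[2729 × 1861] = 2253.5902
r = -1667 / 2253.5902 ≈ -0.740

-0.740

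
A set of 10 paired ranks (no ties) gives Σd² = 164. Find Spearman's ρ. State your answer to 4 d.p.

0.0061

ρ = 1 − 6Σd² / [n(n²−1)] = 1 − 6×164 / (10×99)
  = 1 − 984/990 = 1 − 0.99394 ≈ 0.0061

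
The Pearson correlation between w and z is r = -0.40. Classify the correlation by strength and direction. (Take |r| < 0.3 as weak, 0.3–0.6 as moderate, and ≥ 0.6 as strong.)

moderate negative

r = -0.40 < 0 so the relationship is negative.
|r| = 0.40, which falls in the moderate range.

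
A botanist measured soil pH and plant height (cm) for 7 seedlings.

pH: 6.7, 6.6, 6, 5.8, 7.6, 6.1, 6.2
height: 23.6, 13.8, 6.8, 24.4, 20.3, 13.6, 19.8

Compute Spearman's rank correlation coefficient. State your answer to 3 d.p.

0.179

Rank pH: 6, 5, 2, 1, 7, 3, 4
Rank height: 6, 3, 1, 7, 5, 2, 4
d = rank(pH) − rank(height): 0, 2, 1, -6, 2, 1, 0; Σd² = 46
ρ = 1 − 6Σd² / [n(n²−1)] = 1 − 6×46 / (7×48) = 1 − 276/336 ≈ 0.179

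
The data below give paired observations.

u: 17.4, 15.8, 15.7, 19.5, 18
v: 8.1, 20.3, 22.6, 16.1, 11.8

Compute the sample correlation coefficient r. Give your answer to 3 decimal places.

-0.541

n = 5, Σu = 86.4, Σv = 78.9, Σu² = 1503.14, Σv² = 1386.91, Σuv = 1342.85
nΣuv − ΣuΣv = 6714.25 − 6816.96 = -102.71
nΣu² − (Σu)² = 7515.7 − 7464.96 = 50.74; nΣv² − (Σv)² = 6934.55 − 6225.21 = 709.34
r = -102.71 / √(50.74 × 709.34) = -102.71 / 189.7153 ≈ -0.541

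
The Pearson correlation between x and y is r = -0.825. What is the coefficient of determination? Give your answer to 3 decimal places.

r² = (-0.825)² = 0.681

0.681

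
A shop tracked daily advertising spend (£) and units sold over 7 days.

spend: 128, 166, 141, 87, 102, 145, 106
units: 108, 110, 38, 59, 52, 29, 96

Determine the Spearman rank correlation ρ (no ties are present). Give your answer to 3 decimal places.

0.071

Rank spend: 4, 7, 5, 1, 2, 6, 3
Rank units: 6, 7, 2, 4, 3, 1, 5
d = rank(spend) − rank(units): -2, 0, 3, -3, -1, 5, -2; Σd² = 52
ρ = 1 − 6Σd² / [n(n²−1)] = 1 − 6×52 / (7×48) = 1 − 312/336 ≈ 0.071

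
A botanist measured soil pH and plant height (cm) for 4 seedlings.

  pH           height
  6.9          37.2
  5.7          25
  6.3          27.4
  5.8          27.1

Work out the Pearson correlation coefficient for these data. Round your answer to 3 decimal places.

0.928

n = 4, Σx = 24.7, Σy = 116.7, Σx² = 153.43, Σy² = 3494.01, Σxy = 728.98
nΣxy − ΣxΣy = 2915.92 − 2882.49 = 33.43
nΣx² − (Σx)² = 613.72 − 610.09 = 3.63; nΣy² − (Σy)² = 13976.04 − 13618.89 = 357.15
r = 33.43 / √(3.63 × 357.15) = 33.43 / 36.0063 ≈ 0.928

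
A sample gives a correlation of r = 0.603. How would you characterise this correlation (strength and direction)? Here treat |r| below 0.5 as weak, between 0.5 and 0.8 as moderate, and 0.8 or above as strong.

r = 0.603 > 0 so the relationship is positive.
|r| = 0.603, which falls in the moderate range.

moderate positive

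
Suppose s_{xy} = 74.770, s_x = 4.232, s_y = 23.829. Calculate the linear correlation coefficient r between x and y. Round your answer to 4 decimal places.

0.7414

r = Cov(x,y) / (s_x · s_y) = 74.770 / (4.232 × 23.829)
  = 74.770 / 100.8443 ≈ 0.7414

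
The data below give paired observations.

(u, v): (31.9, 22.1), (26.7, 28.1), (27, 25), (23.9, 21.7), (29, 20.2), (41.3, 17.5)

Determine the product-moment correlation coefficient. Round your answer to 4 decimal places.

-0.6670

n = 6, Σu = 179.8, Σv = 134.6, Σu² = 5577.4, Σv² = 3088.2, Σuv = 3957.44
nΣuv − ΣuΣv = 23744.64 − 24201.08 = -456.44
nΣu² − (Σu)² = 33464.4 − 32328.04 = 1136.36; nΣv² − (Σv)² = 18529.2 − 18117.16 = 412.04
r = -456.44 / √(1136.36 × 412.04) = -456.44 / 684.2702 ≈ -0.6670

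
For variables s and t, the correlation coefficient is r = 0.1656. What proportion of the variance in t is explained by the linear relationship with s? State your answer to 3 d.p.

r² = (0.1656)² = 0.027

0.027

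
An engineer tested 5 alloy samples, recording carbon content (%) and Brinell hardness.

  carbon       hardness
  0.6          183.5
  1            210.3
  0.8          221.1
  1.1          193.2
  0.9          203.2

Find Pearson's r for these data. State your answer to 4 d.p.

0.2433

n = 5, Σx = 4.4, Σy = 1011.3, Σx² = 4.02, Σy² = 205400.03, Σxy = 892.68
nΣxy − ΣxΣy = 4463.4 − 4449.72 = 13.68
nΣx² − (Σx)² = 20.1 − 19.36 = 0.74; nΣy² − (Σy)² = 1027000.15 − 1022727.69 = 4272.46
r = 13.68 / √(0.74 × 4272.46) = 13.68 / 56.2283 ≈ 0.2433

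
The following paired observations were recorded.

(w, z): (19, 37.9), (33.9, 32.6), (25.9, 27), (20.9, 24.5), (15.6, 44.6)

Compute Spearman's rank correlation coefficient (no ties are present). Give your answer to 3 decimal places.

-0.600

Rank w: 2, 5, 4, 3, 1
Rank z: 4, 3, 2, 1, 5
d = rank(w) − rank(z): -2, 2, 2, 2, -4; Σd² = 32
ρ = 1 − 6Σd² / [n(n²−1)] = 1 − 6×32 / (5×24) = 1 − 192/120 ≈ -0.600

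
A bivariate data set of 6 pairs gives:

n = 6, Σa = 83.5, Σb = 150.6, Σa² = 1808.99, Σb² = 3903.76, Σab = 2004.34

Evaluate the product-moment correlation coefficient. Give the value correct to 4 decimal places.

-0.3235

r = (nΣab − ΣaΣb) / √[(nΣa² − (Σa)²)(nΣb² − (Σb)²)]
Numerator: 6×2004.34 − 83.5×150.6 = -549.06
Denominator: √[(10853.94 − 6972.25)(23422.56 − 22680.36)] = √[3881.69 × 742.2] = 1697.3480
r = -549.06 / 1697.3480 ≈ -0.3235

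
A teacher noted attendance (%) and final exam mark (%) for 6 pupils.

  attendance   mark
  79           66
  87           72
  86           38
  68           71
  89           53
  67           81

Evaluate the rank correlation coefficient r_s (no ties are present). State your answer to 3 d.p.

Rank attendance: 3, 5, 4, 2, 6, 1
Rank mark: 3, 5, 1, 4, 2, 6
d = rank(attendance) − rank(mark): 0, 0, 3, -2, 4, -5; Σd² = 54
ρ = 1 − 6Σd² / [n(n²−1)] = 1 − 6×54 / (6×35) = 1 − 324/210 ≈ -0.543

-0.543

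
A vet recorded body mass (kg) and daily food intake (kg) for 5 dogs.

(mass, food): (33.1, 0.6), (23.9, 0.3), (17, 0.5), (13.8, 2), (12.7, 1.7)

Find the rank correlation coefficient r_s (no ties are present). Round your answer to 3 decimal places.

-0.600

Rank mass: 5, 4, 3, 2, 1
Rank food: 3, 1, 2, 5, 4
d = rank(mass) − rank(food): 2, 3, 1, -3, -3; Σd² = 32
ρ = 1 − 6Σd² / [n(n²−1)] = 1 − 6×32 / (5×24) = 1 − 192/120 ≈ -0.600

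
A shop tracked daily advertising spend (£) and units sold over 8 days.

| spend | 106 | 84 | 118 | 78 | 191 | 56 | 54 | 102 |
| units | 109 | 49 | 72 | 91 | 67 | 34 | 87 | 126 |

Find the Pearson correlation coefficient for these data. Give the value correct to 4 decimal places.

n = 8, Σx = 789, Σy = 635, Σx² = 91237, Σy² = 56837, Σxy = 63515
nΣxy − ΣxΣy = 508120 − 501015 = 7105
nΣx² − (Σx)² = 729896 − 622521 = 107375; nΣy² − (Σy)² = 454696 − 403225 = 51471
r = 7105 / √(107375 × 51471) = 7105 / 74341.7690 ≈ 0.0956

0.0956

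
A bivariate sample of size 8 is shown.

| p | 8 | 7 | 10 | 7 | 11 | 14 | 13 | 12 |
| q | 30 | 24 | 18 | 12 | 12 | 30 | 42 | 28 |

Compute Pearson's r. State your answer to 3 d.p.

0.499

n = 8, Σp = 82, Σq = 196, Σp² = 892, Σq² = 5536, Σpq = 2106
nΣpq − ΣpΣq = 16848 − 16072 = 776
nΣp² − (Σp)² = 7136 − 6724 = 412; nΣq² − (Σq)² = 44288 − 38416 = 5872
r = 776 / √(412 × 5872) = 776 / 1555.3983 ≈ 0.499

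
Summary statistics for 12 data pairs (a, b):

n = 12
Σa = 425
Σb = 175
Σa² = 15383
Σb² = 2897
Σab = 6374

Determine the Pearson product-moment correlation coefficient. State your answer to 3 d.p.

0.521

r = (nΣab − ΣaΣb) / √[(nΣa² − (Σa)²)(nΣb² − (Σb)²)]
Numerator: 12×6374 − 425×175 = 2113
Denominator: √[(184596 − 180625)(34764 − 30625)] = √[3971 × 4139] = 4054.1299
r = 2113 / 4054.1299 ≈ 0.521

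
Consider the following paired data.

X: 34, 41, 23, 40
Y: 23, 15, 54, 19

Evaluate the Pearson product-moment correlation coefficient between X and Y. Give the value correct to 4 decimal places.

n = 4, ΣX = 138, ΣY = 111, ΣX² = 4966, ΣY² = 4031, ΣXY = 3399
nΣXY − ΣXΣY = 13596 − 15318 = -1722
nΣX² − (ΣX)² = 19864 − 19044 = 820; nΣY² − (ΣY)² = 16124 − 12321 = 3803
r = -1722 / √(820 × 3803) = -1722 / 1765.9162 ≈ -0.9751

-0.9751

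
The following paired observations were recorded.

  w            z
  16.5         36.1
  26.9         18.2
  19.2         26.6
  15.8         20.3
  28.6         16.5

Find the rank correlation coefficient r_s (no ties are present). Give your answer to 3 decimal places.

-0.700

Rank w: 2, 4, 3, 1, 5
Rank z: 5, 2, 4, 3, 1
d = rank(w) − rank(z): -3, 2, -1, -2, 4; Σd² = 34
ρ = 1 − 6Σd² / [n(n²−1)] = 1 − 6×34 / (5×24) = 1 − 204/120 ≈ -0.700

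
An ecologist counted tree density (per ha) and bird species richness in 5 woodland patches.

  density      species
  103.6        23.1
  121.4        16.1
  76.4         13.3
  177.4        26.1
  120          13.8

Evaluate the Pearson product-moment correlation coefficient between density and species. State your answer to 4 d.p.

n = 5, Σx = 598.8, Σy = 92.4, Σx² = 77178.64, Σy² = 1841.36, Σxy = 11649.96
nΣxy − ΣxΣy = 58249.8 − 55329.12 = 2920.68
nΣx² − (Σx)² = 385893.2 − 358561.44 = 27331.76; nΣy² − (Σy)² = 9206.8 − 8537.76 = 669.04
r = 2920.68 / √(27331.76 × 669.04) = 2920.68 / 4276.2180 ≈ 0.6830

0.6830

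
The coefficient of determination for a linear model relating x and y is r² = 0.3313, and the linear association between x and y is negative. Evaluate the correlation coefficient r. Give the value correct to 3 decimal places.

-0.576

|r| = √0.3313 = 0.576
The association is negative, so r = −0.576.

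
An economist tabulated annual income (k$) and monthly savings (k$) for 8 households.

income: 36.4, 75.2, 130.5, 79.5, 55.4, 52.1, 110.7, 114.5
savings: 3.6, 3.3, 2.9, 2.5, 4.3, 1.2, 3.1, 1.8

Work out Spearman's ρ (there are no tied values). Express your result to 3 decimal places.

Rank income: 1, 4, 8, 5, 3, 2, 6, 7
Rank savings: 7, 6, 4, 3, 8, 1, 5, 2
d = rank(income) − rank(savings): -6, -2, 4, 2, -5, 1, 1, 5; Σd² = 112
ρ = 1 − 6Σd² / [n(n²−1)] = 1 − 6×112 / (8×63) = 1 − 672/504 ≈ -0.333

-0.333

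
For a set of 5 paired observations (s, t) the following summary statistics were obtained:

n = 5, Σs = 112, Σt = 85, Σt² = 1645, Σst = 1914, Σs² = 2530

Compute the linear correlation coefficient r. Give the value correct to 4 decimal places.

0.1536

r = (nΣst − ΣsΣt) / √[(nΣs² − (Σs)²)(nΣt² − (Σt)²)]
Numerator: 5×1914 − 112×85 = 50
Denominator: √[(12650 − 12544)(8225 − 7225)] = √[106 × 1000] = 325.5764
r = 50 / 325.5764 ≈ 0.1536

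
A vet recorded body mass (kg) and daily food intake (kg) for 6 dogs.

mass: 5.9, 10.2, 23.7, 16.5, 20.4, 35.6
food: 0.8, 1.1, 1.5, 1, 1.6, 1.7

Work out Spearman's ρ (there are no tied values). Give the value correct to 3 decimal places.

0.886

Rank mass: 1, 2, 5, 3, 4, 6
Rank food: 1, 3, 4, 2, 5, 6
d = rank(mass) − rank(food): 0, -1, 1, 1, -1, 0; Σd² = 4
ρ = 1 − 6Σd² / [n(n²−1)] = 1 − 6×4 / (6×35) = 1 − 24/210 ≈ 0.886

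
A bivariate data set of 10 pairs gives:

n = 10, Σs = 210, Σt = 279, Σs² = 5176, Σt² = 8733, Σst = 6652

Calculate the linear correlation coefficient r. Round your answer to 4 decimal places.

r = (nΣst − ΣsΣt) / √[(nΣs² − (Σs)²)(nΣt² − (Σt)²)]
Numerator: 10×6652 − 210×279 = 7930
Denominator: √[(51760 − 44100)(87330 − 77841)] = √[7660 × 9489] = 8525.5932
r = 7930 / 8525.5932 ≈ 0.9301

0.9301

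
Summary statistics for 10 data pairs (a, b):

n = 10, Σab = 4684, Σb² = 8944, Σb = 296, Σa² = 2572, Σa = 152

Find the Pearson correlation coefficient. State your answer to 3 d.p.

0.846

r = (nΣab − ΣaΣb) / √[(nΣa² − (Σa)²)(nΣb² − (Σb)²)]
Numerator: 10×4684 − 152×296 = 1848
Denominator: √[(25720 − 23104)(89440 − 87616)] = √[2616 × 1824] = 2184.3956
r = 1848 / 2184.3956 ≈ 0.846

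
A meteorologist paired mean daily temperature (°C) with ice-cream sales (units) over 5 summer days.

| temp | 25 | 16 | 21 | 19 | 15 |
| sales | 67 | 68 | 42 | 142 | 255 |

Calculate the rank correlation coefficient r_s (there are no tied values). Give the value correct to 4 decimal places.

-0.8000

Rank temp: 5, 2, 4, 3, 1
Rank sales: 2, 3, 1, 4, 5
d = rank(temp) − rank(sales): 3, -1, 3, -1, -4; Σd² = 36
ρ = 1 − 6Σd² / [n(n²−1)] = 1 − 6×36 / (5×24) = 1 − 216/120 ≈ -0.8000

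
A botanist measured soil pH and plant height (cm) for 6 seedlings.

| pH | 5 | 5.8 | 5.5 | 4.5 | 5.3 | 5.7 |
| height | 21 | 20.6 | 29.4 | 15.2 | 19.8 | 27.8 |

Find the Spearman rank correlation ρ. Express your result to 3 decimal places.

Rank pH: 2, 6, 4, 1, 3, 5
Rank height: 4, 3, 6, 1, 2, 5
d = rank(pH) − rank(height): -2, 3, -2, 0, 1, 0; Σd² = 18
ρ = 1 − 6Σd² / [n(n²−1)] = 1 − 6×18 / (6×35) = 1 − 108/210 ≈ 0.486

0.486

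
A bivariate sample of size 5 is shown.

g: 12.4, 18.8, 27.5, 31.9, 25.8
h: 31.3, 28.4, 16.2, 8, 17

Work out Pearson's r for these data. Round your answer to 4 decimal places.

n = 5, Σg = 116.4, Σh = 100.9, Σg² = 2946.7, Σh² = 2401.69, Σgh = 2061.34
nΣgh − ΣgΣh = 10306.7 − 11744.76 = -1438.06
nΣg² − (Σg)² = 14733.5 − 13548.96 = 1184.54; nΣh² − (Σh)² = 12008.45 − 10180.81 = 1827.64
r = -1438.06 / √(1184.54 × 1827.64) = -1438.06 / 1471.3642 ≈ -0.9774

-0.9774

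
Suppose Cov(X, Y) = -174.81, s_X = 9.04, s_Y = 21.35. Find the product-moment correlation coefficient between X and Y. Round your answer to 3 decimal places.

-0.906

r = Cov(X,Y) / (s_X · s_Y) = -174.81 / (9.04 × 21.35)
  = -174.81 / 193.0040 ≈ -0.906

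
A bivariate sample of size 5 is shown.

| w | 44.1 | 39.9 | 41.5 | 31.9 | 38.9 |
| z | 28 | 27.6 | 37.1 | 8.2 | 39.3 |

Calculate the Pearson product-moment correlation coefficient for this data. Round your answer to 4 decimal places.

0.7227

n = 5, Σw = 196.3, Σz = 140.2, Σw² = 7789.89, Σz² = 4533.9, Σwz = 5666.04
nΣwz − ΣwΣz = 28330.2 − 27521.26 = 808.94
nΣw² − (Σw)² = 38949.45 − 38533.69 = 415.76; nΣz² − (Σz)² = 22669.5 − 19656.04 = 3013.46
r = 808.94 / √(415.76 × 3013.46) = 808.94 / 1119.3195 ≈ 0.7227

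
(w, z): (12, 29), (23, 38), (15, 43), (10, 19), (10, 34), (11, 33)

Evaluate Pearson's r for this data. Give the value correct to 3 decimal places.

0.554

n = 6, Σw = 81, Σz = 196, Σw² = 1219, Σz² = 6740, Σwz = 2760
nΣwz − ΣwΣz = 16560 − 15876 = 684
nΣw² − (Σw)² = 7314 − 6561 = 753; nΣz² − (Σz)² = 40440 − 38416 = 2024
r = 684 / √(753 × 2024) = 684 / 1234.5331 ≈ 0.554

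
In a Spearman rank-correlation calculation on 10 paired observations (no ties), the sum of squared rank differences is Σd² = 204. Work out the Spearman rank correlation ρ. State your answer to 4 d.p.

ρ = 1 − 6Σd² / [n(n²−1)] = 1 − 6×204 / (10×99)
  = 1 − 1224/990 = 1 − 1.23636 ≈ -0.2364

-0.2364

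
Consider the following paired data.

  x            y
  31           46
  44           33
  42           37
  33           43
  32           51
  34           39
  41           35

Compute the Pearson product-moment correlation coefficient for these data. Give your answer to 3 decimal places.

n = 7, Σx = 257, Σy = 284, Σx² = 9611, Σy² = 11770, Σxy = 10244
nΣxy − ΣxΣy = 71708 − 72988 = -1280
nΣx² − (Σx)² = 67277 − 66049 = 1228; nΣy² − (Σy)² = 82390 − 80656 = 1734
r = -1280 / √(1228 × 1734) = -1280 / 1459.2299 ≈ -0.877

-0.877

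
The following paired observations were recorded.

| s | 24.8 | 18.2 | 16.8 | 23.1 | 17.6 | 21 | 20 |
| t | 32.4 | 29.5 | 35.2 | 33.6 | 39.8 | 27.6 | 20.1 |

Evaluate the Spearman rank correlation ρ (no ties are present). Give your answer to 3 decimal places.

-0.393

Rank s: 7, 3, 1, 6, 2, 5, 4
Rank t: 4, 3, 6, 5, 7, 2, 1
d = rank(s) − rank(t): 3, 0, -5, 1, -5, 3, 3; Σd² = 78
ρ = 1 − 6Σd² / [n(n²−1)] = 1 − 6×78 / (7×48) = 1 − 468/336 ≈ -0.393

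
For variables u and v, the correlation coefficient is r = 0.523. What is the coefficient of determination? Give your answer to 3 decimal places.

r² = (0.523)² = 0.274

0.274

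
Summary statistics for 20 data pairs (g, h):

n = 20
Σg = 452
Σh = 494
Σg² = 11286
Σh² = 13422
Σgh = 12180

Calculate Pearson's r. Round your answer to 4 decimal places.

0.8885

r = (nΣgh − ΣgΣh) / √[(nΣg² − (Σg)²)(nΣh² − (Σh)²)]
Numerator: 20×12180 − 452×494 = 20312
Denominator: √[(225720 − 204304)(268440 − 244036)] = √[21416 × 24404] = 22861.2350
r = 20312 / 22861.2350 ≈ 0.8885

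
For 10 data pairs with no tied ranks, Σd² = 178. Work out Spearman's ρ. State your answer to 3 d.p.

-0.079

ρ = 1 − 6Σd² / [n(n²−1)] = 1 − 6×178 / (10×99)
  = 1 − 1068/990 = 1 − 1.0788 ≈ -0.079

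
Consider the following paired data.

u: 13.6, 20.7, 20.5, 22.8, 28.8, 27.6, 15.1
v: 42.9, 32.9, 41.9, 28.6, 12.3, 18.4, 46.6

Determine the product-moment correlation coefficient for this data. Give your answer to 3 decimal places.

-0.942

n = 7, Σu = 149.1, Σv = 223.6, Σu² = 3372.75, Σv² = 8157.8, Σuv = 4341.24
nΣuv − ΣuΣv = 30388.68 − 33338.76 = -2950.08
nΣu² − (Σu)² = 23609.25 − 22230.81 = 1378.44; nΣv² − (Σv)² = 57104.6 − 49996.96 = 7107.64
r = -2950.08 / √(1378.44 × 7107.64) = -2950.08 / 3130.0887 ≈ -0.942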